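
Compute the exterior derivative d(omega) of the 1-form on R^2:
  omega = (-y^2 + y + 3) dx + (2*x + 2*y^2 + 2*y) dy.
d(omega) = (2*y + 1) dx ∧ dy

For a 1-form omega = sum_i f_i dx_i, the exterior derivative is
  d(omega) = sum_{i < j} (∂f_j/∂x_i - ∂f_i/∂x_j) dx_i ∧ dx_j.
  coefficient of dx ∧ dy: ∂f_2/∂x - ∂f_1/∂y = ∂(2*x + 2*y^2 + 2*y)/∂x - ∂(-y^2 + y + 3)/∂y = 2*y + 1
Assembling: d(omega) = (2*y + 1) dx ∧ dy.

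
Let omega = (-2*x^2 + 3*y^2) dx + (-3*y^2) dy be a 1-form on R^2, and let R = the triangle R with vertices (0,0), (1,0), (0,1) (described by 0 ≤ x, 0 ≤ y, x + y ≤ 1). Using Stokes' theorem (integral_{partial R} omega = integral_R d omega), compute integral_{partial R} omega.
integral_(partial R) omega = -1

Stokes: integral_partial_R omega = integral_R d omega with d omega = (∂Q/∂x - ∂P/∂y) dx ∧ dy.
  ∂Q/∂x = 0
  ∂P/∂y = 6*y
  integrand = ∂Q/∂x - ∂P/∂y = -6*y.
Integrating over R: integral_0^1 integral_0^{1-x} (-6*y) dy dx = -1.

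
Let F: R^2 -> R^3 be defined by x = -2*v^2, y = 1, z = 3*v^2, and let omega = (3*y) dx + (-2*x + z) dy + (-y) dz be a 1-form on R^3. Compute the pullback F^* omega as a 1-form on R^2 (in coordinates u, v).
F^* omega = (-18*v) dv

Using F^*(f dg) = (f ∘ F) d(g ∘ F), substitute each coordinate x_i by F_i(u, v) in f_i, and replace dx_i by d F_i = (∂F_i/∂u) du + (∂F_i/∂v) dv.
  For the x component: f_1(F) = 3; d F_1 = (0) du + (-4*v) dv
  For the y component: f_2(F) = 7*v^2; d F_2 = (0) du + (0) dv
  For the z component: f_3(F) = -1; d F_3 = (0) du + (6*v) dv
Combining and collecting du, dv coefficients:
  coeff of du: 0
  coeff of dv: -18*v
F^* omega = (-18*v) dv.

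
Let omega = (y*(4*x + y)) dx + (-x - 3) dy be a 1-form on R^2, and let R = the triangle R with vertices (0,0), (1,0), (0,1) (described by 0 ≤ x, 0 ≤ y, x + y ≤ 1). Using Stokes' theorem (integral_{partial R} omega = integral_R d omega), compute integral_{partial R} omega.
integral_(partial R) omega = -3/2

Stokes: integral_partial_R omega = integral_R d omega with d omega = (∂Q/∂x - ∂P/∂y) dx ∧ dy.
  ∂Q/∂x = -1
  ∂P/∂y = 4*x + 2*y
  integrand = ∂Q/∂x - ∂P/∂y = -4*x - 2*y - 1.
Integrating over R: integral_0^1 integral_0^{1-x} (-4*x - 2*y - 1) dy dx = -3/2.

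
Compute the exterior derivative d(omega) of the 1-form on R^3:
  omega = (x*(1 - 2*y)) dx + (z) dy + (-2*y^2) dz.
d(omega) = (2*x) dx ∧ dy + (-4*y - 1) dy ∧ dz

For a 1-form omega = sum_i f_i dx_i, the exterior derivative is
  d(omega) = sum_{i < j} (∂f_j/∂x_i - ∂f_i/∂x_j) dx_i ∧ dx_j.
  coefficient of dx ∧ dy: ∂f_2/∂x - ∂f_1/∂y = ∂(z)/∂x - ∂(x*(1 - 2*y))/∂y = 2*x
  coefficient of dy ∧ dz: ∂f_3/∂y - ∂f_2/∂z = ∂(-2*y^2)/∂y - ∂(z)/∂z = -4*y - 1
Assembling: d(omega) = (2*x) dx ∧ dy + (-4*y - 1) dy ∧ dz.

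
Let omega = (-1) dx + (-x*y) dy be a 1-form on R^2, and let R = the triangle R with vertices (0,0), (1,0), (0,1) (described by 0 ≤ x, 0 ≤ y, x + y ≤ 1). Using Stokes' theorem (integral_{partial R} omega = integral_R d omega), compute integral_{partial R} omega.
integral_(partial R) omega = -1/6

Stokes: integral_partial_R omega = integral_R d omega with d omega = (∂Q/∂x - ∂P/∂y) dx ∧ dy.
  ∂Q/∂x = -y
  ∂P/∂y = 0
  integrand = ∂Q/∂x - ∂P/∂y = -y.
Integrating over R: integral_0^1 integral_0^{1-x} (-y) dy dx = -1/6.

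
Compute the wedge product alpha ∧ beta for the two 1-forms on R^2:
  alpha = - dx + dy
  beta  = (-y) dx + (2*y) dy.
alpha ∧ beta = (-y) dx ∧ dy

Distribute the wedge, using dx_i ∧ dx_j = -dx_j ∧ dx_i and dx_i ∧ dx_i = 0. For each pair (i, j) with i < j, the coefficient of dx_i ∧ dx_j in alpha ∧ beta is (alpha_i * beta_j - alpha_j * beta_i). Collecting: alpha ∧ beta = (-y) dx ∧ dy.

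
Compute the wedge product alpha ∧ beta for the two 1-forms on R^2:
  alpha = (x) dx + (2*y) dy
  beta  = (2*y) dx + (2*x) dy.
alpha ∧ beta = (2*x^2 - 4*y^2) dx ∧ dy

Distribute the wedge, using dx_i ∧ dx_j = -dx_j ∧ dx_i and dx_i ∧ dx_i = 0. For each pair (i, j) with i < j, the coefficient of dx_i ∧ dx_j in alpha ∧ beta is (alpha_i * beta_j - alpha_j * beta_i). Collecting: alpha ∧ beta = (2*x^2 - 4*y^2) dx ∧ dy.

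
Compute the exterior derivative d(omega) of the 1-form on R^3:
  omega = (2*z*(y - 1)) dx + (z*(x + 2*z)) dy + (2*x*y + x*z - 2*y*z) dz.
d(omega) = (-z) dx ∧ dy + (z + 2) dx ∧ dz + (x - 6*z) dy ∧ dz

For a 1-form omega = sum_i f_i dx_i, the exterior derivative is
  d(omega) = sum_{i < j} (∂f_j/∂x_i - ∂f_i/∂x_j) dx_i ∧ dx_j.
  coefficient of dx ∧ dy: ∂f_2/∂x - ∂f_1/∂y = ∂(z*(x + 2*z))/∂x - ∂(2*z*(y - 1))/∂y = -z
  coefficient of dx ∧ dz: ∂f_3/∂x - ∂f_1/∂z = ∂(2*x*y + x*z - 2*y*z)/∂x - ∂(2*z*(y - 1))/∂z = z + 2
  coefficient of dy ∧ dz: ∂f_3/∂y - ∂f_2/∂z = ∂(2*x*y + x*z - 2*y*z)/∂y - ∂(z*(x + 2*z))/∂z = x - 6*z
Assembling: d(omega) = (-z) dx ∧ dy + (z + 2) dx ∧ dz + (x - 6*z) dy ∧ dz.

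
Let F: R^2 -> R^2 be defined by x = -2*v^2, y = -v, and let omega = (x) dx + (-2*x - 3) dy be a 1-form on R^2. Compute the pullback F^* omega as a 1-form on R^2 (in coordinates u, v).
F^* omega = (8*v^3 - 4*v^2 + 3) dv

Using F^*(f dg) = (f ∘ F) d(g ∘ F), substitute each coordinate x_i by F_i(u, v) in f_i, and replace dx_i by d F_i = (∂F_i/∂u) du + (∂F_i/∂v) dv.
  For the x component: f_1(F) = -2*v^2; d F_1 = (0) du + (-4*v) dv
  For the y component: f_2(F) = 4*v^2 - 3; d F_2 = (0) du + (-1) dv
Combining and collecting du, dv coefficients:
  coeff of du: 0
  coeff of dv: 8*v^3 - 4*v^2 + 3
F^* omega = (8*v^3 - 4*v^2 + 3) dv.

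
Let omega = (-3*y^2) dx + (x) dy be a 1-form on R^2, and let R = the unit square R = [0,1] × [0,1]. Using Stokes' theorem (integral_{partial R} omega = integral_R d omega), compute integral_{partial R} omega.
integral_(partial R) omega = 4

Stokes: integral_partial_R omega = integral_R d omega with d omega = (∂Q/∂x - ∂P/∂y) dx ∧ dy.
  ∂Q/∂x = 1
  ∂P/∂y = -6*y
  integrand = ∂Q/∂x - ∂P/∂y = 6*y + 1.
Integrating over R: integral_0^1 integral_0^1 (6*y + 1) dx dy = 4.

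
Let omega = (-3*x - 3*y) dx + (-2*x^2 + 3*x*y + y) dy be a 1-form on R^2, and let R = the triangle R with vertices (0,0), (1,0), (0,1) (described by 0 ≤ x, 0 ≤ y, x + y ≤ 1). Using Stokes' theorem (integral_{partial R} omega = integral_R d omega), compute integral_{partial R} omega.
integral_(partial R) omega = 4/3

Stokes: integral_partial_R omega = integral_R d omega with d omega = (∂Q/∂x - ∂P/∂y) dx ∧ dy.
  ∂Q/∂x = -4*x + 3*y
  ∂P/∂y = -3
  integrand = ∂Q/∂x - ∂P/∂y = -4*x + 3*y + 3.
Integrating over R: integral_0^1 integral_0^{1-x} (-4*x + 3*y + 3) dy dx = 4/3.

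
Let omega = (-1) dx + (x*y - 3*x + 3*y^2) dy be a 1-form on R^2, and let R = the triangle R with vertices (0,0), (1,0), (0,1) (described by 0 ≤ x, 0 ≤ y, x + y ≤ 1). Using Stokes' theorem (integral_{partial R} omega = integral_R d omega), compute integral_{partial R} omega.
integral_(partial R) omega = -4/3

Stokes: integral_partial_R omega = integral_R d omega with d omega = (∂Q/∂x - ∂P/∂y) dx ∧ dy.
  ∂Q/∂x = y - 3
  ∂P/∂y = 0
  integrand = ∂Q/∂x - ∂P/∂y = y - 3.
Integrating over R: integral_0^1 integral_0^{1-x} (y - 3) dy dx = -4/3.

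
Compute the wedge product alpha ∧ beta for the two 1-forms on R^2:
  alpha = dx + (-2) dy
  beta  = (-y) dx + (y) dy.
alpha ∧ beta = (-y) dx ∧ dy

Distribute the wedge, using dx_i ∧ dx_j = -dx_j ∧ dx_i and dx_i ∧ dx_i = 0. For each pair (i, j) with i < j, the coefficient of dx_i ∧ dx_j in alpha ∧ beta is (alpha_i * beta_j - alpha_j * beta_i). Collecting: alpha ∧ beta = (-y) dx ∧ dy.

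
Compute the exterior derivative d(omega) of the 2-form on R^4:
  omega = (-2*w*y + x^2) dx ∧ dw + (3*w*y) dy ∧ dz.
d(omega) = (2*w) dx ∧ dy ∧ dw + (3*y) dy ∧ dz ∧ dw

For a 2-form omega = sum_{i<j} g_{ij} dx_i ∧ dx_j, the exterior derivative is
  d(omega) = sum_{i<j} d(g_{ij}) ∧ dx_i ∧ dx_j = sum_{i<j, k} (∂g_{ij}/∂x_k) dx_k ∧ dx_i ∧ dx_j.
Expand each term, using dx_k ∧ dx_i ∧ dx_j = sgn(permutation) dx_{(a)} ∧ dx_{(b)} ∧ dx_{(c)} with (a < b < c) sorted:
  d(-2*w*y + x^2) includes (∂/∂y)(-2*w*y + x^2) dy = (-2*w) dy, which multiplied by dx ∧ dw gives (2*w) dx ∧ dy ∧ dw
  d(3*w*y) includes (∂/∂w)(3*w*y) dw = (3*y) dw, which multiplied by dy ∧ dz gives (3*y) dy ∧ dz ∧ dw
Collecting like 3-forms: d(omega) = (2*w) dx ∧ dy ∧ dw + (3*y) dy ∧ dz ∧ dw.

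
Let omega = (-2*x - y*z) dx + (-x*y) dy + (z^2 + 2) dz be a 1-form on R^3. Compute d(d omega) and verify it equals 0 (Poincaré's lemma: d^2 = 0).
d(d omega) = 0

Step 1: d omega = sum_{i<j} (∂f_j/∂x_i - ∂f_i/∂x_j) dx_i ∧ dx_j:
  coeff of dx ∧ dy: -y + z
  coeff of dx ∧ dz: y
  coeff of dy ∧ dz: 0
Step 2: Apply d again to each 2-form coefficient. The only possible 3-form in R^3 is dx ∧ dy ∧ dz, with coefficient
  ∂(coeff of dy∧dz)/∂x - ∂(coeff of dx∧dz)/∂y + ∂(coeff of dx∧dy)/∂z
  = ∂/∂x (0) - ∂/∂y (y) + ∂/∂z (-y + z).
Each of these terms simplifies to sums of mixed partials that cancel in pairs. The result is 0 (by equality of mixed partials for smooth functions — Schwarz / Clairaut).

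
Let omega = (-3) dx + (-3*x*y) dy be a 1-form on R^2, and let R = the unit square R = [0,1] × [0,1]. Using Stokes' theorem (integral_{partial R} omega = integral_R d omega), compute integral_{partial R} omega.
integral_(partial R) omega = -3/2

Stokes: integral_partial_R omega = integral_R d omega with d omega = (∂Q/∂x - ∂P/∂y) dx ∧ dy.
  ∂Q/∂x = -3*y
  ∂P/∂y = 0
  integrand = ∂Q/∂x - ∂P/∂y = -3*y.
Integrating over R: integral_0^1 integral_0^1 (-3*y) dx dy = -3/2.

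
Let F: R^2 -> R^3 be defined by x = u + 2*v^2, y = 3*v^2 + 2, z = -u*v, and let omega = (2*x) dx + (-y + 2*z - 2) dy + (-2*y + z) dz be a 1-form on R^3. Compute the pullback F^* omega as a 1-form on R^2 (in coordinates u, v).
F^* omega = (u*v^2 + 2*u + 6*v^3 + 4*v^2 + 4*v) du + (u^2*v - 6*u*v^2 + 8*u*v + 4*u - 2*v^3 - 24*v) dv

Using F^*(f dg) = (f ∘ F) d(g ∘ F), substitute each coordinate x_i by F_i(u, v) in f_i, and replace dx_i by d F_i = (∂F_i/∂u) du + (∂F_i/∂v) dv.
  For the x component: f_1(F) = 2*u + 4*v^2; d F_1 = (1) du + (4*v) dv
  For the y component: f_2(F) = -2*u*v - 3*v^2 - 4; d F_2 = (0) du + (6*v) dv
  For the z component: f_3(F) = -u*v - 6*v^2 - 4; d F_3 = (-v) du + (-u) dv
Combining and collecting du, dv coefficients:
  coeff of du: u*v^2 + 2*u + 6*v^3 + 4*v^2 + 4*v
  coeff of dv: u^2*v - 6*u*v^2 + 8*u*v + 4*u - 2*v^3 - 24*v
F^* omega = (u*v^2 + 2*u + 6*v^3 + 4*v^2 + 4*v) du + (u^2*v - 6*u*v^2 + 8*u*v + 4*u - 2*v^3 - 24*v) dv.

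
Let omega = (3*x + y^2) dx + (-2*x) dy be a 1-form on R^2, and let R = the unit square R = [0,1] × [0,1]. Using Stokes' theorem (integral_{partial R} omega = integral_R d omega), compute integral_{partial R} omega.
integral_(partial R) omega = -3

Stokes: integral_partial_R omega = integral_R d omega with d omega = (∂Q/∂x - ∂P/∂y) dx ∧ dy.
  ∂Q/∂x = -2
  ∂P/∂y = 2*y
  integrand = ∂Q/∂x - ∂P/∂y = -2*y - 2.
Integrating over R: integral_0^1 integral_0^1 (-2*y - 2) dx dy = -3.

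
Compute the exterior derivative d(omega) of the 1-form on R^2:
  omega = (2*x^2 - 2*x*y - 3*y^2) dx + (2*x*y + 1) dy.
d(omega) = (2*x + 8*y) dx ∧ dy

For a 1-form omega = sum_i f_i dx_i, the exterior derivative is
  d(omega) = sum_{i < j} (∂f_j/∂x_i - ∂f_i/∂x_j) dx_i ∧ dx_j.
  coefficient of dx ∧ dy: ∂f_2/∂x - ∂f_1/∂y = ∂(2*x*y + 1)/∂x - ∂(2*x^2 - 2*x*y - 3*y^2)/∂y = 2*x + 8*y
Assembling: d(omega) = (2*x + 8*y) dx ∧ dy.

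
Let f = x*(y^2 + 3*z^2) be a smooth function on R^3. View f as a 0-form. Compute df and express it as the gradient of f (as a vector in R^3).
df = (y^2 + 3*z^2) dx + (2*x*y) dy + (6*x*z) dz; grad f = (y^2 + 3*z^2, 2*x*y, 6*x*z)

For a 0-form f, d f = (∂f/∂x) dx + (∂f/∂y) dy + (∂f/∂z) dz. The components of the vector representation are exactly the entries of grad f in Cartesian coordinates:
  ∂f/∂x = y^2 + 3*z^2
  ∂f/∂y = 2*x*y
  ∂f/∂z = 6*x*z.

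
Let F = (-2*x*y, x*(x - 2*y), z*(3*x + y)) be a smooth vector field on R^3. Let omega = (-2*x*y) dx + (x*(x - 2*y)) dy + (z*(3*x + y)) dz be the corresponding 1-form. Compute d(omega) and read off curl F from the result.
d(omega) = (z) dy ∧ dz + (-3*z) dz ∧ dx + (4*x - 2*y) dx ∧ dy; curl F = (z, -3*z, 4*x - 2*y)

d omega = sum_{i<j} (∂f_j/∂x_i - ∂f_i/∂x_j) dx_i ∧ dx_j. Under the identification (dy ∧ dz, dz ∧ dx, dx ∧ dy) ↔ (e_x, e_y, e_z), the coefficients are exactly the components of curl F. Compute:
  ∂R/∂y - ∂Q/∂z = (z) - (0) = z
  ∂P/∂z - ∂R/∂x = (0) - (3*z) = -3*z
  ∂Q/∂x - ∂P/∂y = (2*x - 2*y) - (-2*x) = 4*x - 2*y.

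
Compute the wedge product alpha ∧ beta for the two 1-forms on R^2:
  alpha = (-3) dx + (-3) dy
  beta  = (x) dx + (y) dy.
alpha ∧ beta = (3*x - 3*y) dx ∧ dy

Distribute the wedge, using dx_i ∧ dx_j = -dx_j ∧ dx_i and dx_i ∧ dx_i = 0. For each pair (i, j) with i < j, the coefficient of dx_i ∧ dx_j in alpha ∧ beta is (alpha_i * beta_j - alpha_j * beta_i). Collecting: alpha ∧ beta = (3*x - 3*y) dx ∧ dy.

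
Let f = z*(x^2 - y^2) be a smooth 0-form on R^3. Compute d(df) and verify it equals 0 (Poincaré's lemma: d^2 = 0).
d(df) = 0

Step 1: df = sum_i (∂f/∂x_i) dx_i = (2*x*z) dx + (-2*y*z) dy + (x^2 - y^2) dz.
Step 2: Apply d again. Using the 1-form formula, the coefficient of dx ∧ dy in d(df) is ∂^2 f/∂x ∂y - ∂^2 f/∂y ∂x = (0) - (0) = 0 (equality of mixed partials for smooth f).
Similarly for dx ∧ dz and dy ∧ dz — all coefficients vanish. So d(df) = 0.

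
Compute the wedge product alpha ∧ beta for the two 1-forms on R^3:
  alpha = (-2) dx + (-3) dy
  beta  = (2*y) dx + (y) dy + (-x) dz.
alpha ∧ beta = (4*y) dx ∧ dy + (2*x) dx ∧ dz + (3*x) dy ∧ dz

Distribute the wedge, using dx_i ∧ dx_j = -dx_j ∧ dx_i and dx_i ∧ dx_i = 0. For each pair (i, j) with i < j, the coefficient of dx_i ∧ dx_j in alpha ∧ beta is (alpha_i * beta_j - alpha_j * beta_i). Collecting: alpha ∧ beta = (4*y) dx ∧ dy + (2*x) dx ∧ dz + (3*x) dy ∧ dz.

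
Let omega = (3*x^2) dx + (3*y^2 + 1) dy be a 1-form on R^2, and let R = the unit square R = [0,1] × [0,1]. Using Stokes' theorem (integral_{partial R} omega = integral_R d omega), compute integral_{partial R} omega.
integral_(partial R) omega = 0

Stokes: integral_partial_R omega = integral_R d omega with d omega = (∂Q/∂x - ∂P/∂y) dx ∧ dy.
  ∂Q/∂x = 0
  ∂P/∂y = 0
  integrand = ∂Q/∂x - ∂P/∂y = 0.
Integrating over R: integral_0^1 integral_0^1 (0) dx dy = 0.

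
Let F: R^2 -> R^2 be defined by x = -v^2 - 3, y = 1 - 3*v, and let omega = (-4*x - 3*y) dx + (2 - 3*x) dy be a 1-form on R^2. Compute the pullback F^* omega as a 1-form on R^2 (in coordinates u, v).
F^* omega = (-8*v^3 - 27*v^2 - 18*v - 33) dv

Using F^*(f dg) = (f ∘ F) d(g ∘ F), substitute each coordinate x_i by F_i(u, v) in f_i, and replace dx_i by d F_i = (∂F_i/∂u) du + (∂F_i/∂v) dv.
  For the x component: f_1(F) = 4*v^2 + 9*v + 9; d F_1 = (0) du + (-2*v) dv
  For the y component: f_2(F) = 3*v^2 + 11; d F_2 = (0) du + (-3) dv
Combining and collecting du, dv coefficients:
  coeff of du: 0
  coeff of dv: -8*v^3 - 27*v^2 - 18*v - 33
F^* omega = (-8*v^3 - 27*v^2 - 18*v - 33) dv.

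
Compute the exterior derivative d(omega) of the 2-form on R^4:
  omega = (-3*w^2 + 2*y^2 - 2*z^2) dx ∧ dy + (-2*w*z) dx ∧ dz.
d(omega) = (-4*z) dx ∧ dy ∧ dz + (-6*w) dx ∧ dy ∧ dw + (-2*z) dx ∧ dz ∧ dw

For a 2-form omega = sum_{i<j} g_{ij} dx_i ∧ dx_j, the exterior derivative is
  d(omega) = sum_{i<j} d(g_{ij}) ∧ dx_i ∧ dx_j = sum_{i<j, k} (∂g_{ij}/∂x_k) dx_k ∧ dx_i ∧ dx_j.
Expand each term, using dx_k ∧ dx_i ∧ dx_j = sgn(permutation) dx_{(a)} ∧ dx_{(b)} ∧ dx_{(c)} with (a < b < c) sorted:
  d(-3*w^2 + 2*y^2 - 2*z^2) includes (∂/∂z)(-3*w^2 + 2*y^2 - 2*z^2) dz = (-4*z) dz, which multiplied by dx ∧ dy gives (-4*z) dx ∧ dy ∧ dz
  d(-3*w^2 + 2*y^2 - 2*z^2) includes (∂/∂w)(-3*w^2 + 2*y^2 - 2*z^2) dw = (-6*w) dw, which multiplied by dx ∧ dy gives (-6*w) dx ∧ dy ∧ dw
  d(-2*w*z) includes (∂/∂w)(-2*w*z) dw = (-2*z) dw, which multiplied by dx ∧ dz gives (-2*z) dx ∧ dz ∧ dw
Collecting like 3-forms: d(omega) = (-4*z) dx ∧ dy ∧ dz + (-6*w) dx ∧ dy ∧ dw + (-2*z) dx ∧ dz ∧ dw.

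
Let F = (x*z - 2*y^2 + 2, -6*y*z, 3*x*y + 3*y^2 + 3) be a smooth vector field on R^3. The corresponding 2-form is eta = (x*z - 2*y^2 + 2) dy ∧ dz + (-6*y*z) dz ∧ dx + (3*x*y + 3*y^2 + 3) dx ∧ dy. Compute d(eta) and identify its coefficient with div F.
d(eta) = (-5*z) dx ∧ dy ∧ dz; div F = -5*z

For a 2-form in R^3 of the form above, applying d gives a 3-form with coefficient ∂P/∂x + ∂Q/∂y + ∂R/∂z:
  ∂P/∂x = z
  ∂Q/∂y = -6*z
  ∂R/∂z = 0
Sum = -5*z, which is exactly div F.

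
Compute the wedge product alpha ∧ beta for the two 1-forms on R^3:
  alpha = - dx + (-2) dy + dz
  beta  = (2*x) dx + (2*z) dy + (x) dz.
alpha ∧ beta = (4*x - 2*z) dx ∧ dy + (-3*x) dx ∧ dz + (-2*x - 2*z) dy ∧ dz

Distribute the wedge, using dx_i ∧ dx_j = -dx_j ∧ dx_i and dx_i ∧ dx_i = 0. For each pair (i, j) with i < j, the coefficient of dx_i ∧ dx_j in alpha ∧ beta is (alpha_i * beta_j - alpha_j * beta_i). Collecting: alpha ∧ beta = (4*x - 2*z) dx ∧ dy + (-3*x) dx ∧ dz + (-2*x - 2*z) dy ∧ dz.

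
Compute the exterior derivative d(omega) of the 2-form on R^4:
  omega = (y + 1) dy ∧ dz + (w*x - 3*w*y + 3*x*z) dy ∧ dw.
d(omega) = (w + 3*z) dx ∧ dy ∧ dw + (-3*x) dy ∧ dz ∧ dw

For a 2-form omega = sum_{i<j} g_{ij} dx_i ∧ dx_j, the exterior derivative is
  d(omega) = sum_{i<j} d(g_{ij}) ∧ dx_i ∧ dx_j = sum_{i<j, k} (∂g_{ij}/∂x_k) dx_k ∧ dx_i ∧ dx_j.
Expand each term, using dx_k ∧ dx_i ∧ dx_j = sgn(permutation) dx_{(a)} ∧ dx_{(b)} ∧ dx_{(c)} with (a < b < c) sorted:
  d(w*x - 3*w*y + 3*x*z) includes (∂/∂x)(w*x - 3*w*y + 3*x*z) dx = (w + 3*z) dx, which multiplied by dy ∧ dw gives (w + 3*z) dx ∧ dy ∧ dw
  d(w*x - 3*w*y + 3*x*z) includes (∂/∂z)(w*x - 3*w*y + 3*x*z) dz = (3*x) dz, which multiplied by dy ∧ dw gives (-3*x) dy ∧ dz ∧ dw
Collecting like 3-forms: d(omega) = (w + 3*z) dx ∧ dy ∧ dw + (-3*x) dy ∧ dz ∧ dw.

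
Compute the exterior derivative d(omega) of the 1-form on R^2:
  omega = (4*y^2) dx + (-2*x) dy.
d(omega) = (-8*y - 2) dx ∧ dy

For a 1-form omega = sum_i f_i dx_i, the exterior derivative is
  d(omega) = sum_{i < j} (∂f_j/∂x_i - ∂f_i/∂x_j) dx_i ∧ dx_j.
  coefficient of dx ∧ dy: ∂f_2/∂x - ∂f_1/∂y = ∂(-2*x)/∂x - ∂(4*y^2)/∂y = -8*y - 2
Assembling: d(omega) = (-8*y - 2) dx ∧ dy.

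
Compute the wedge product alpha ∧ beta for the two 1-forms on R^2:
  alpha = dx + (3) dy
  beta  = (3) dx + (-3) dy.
alpha ∧ beta = (-12) dx ∧ dy

Distribute the wedge, using dx_i ∧ dx_j = -dx_j ∧ dx_i and dx_i ∧ dx_i = 0. For each pair (i, j) with i < j, the coefficient of dx_i ∧ dx_j in alpha ∧ beta is (alpha_i * beta_j - alpha_j * beta_i). Collecting: alpha ∧ beta = (-12) dx ∧ dy.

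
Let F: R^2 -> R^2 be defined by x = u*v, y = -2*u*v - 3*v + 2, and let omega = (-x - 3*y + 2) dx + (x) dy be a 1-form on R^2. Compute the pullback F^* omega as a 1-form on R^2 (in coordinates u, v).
F^* omega = (v*(3*u*v + 9*v - 4)) du + (u*(3*u*v + 6*v - 4)) dv

Using F^*(f dg) = (f ∘ F) d(g ∘ F), substitute each coordinate x_i by F_i(u, v) in f_i, and replace dx_i by d F_i = (∂F_i/∂u) du + (∂F_i/∂v) dv.
  For the x component: f_1(F) = 5*u*v + 9*v - 4; d F_1 = (v) du + (u) dv
  For the y component: f_2(F) = u*v; d F_2 = (-2*v) du + (-2*u - 3) dv
Combining and collecting du, dv coefficients:
  coeff of du: v*(3*u*v + 9*v - 4)
  coeff of dv: u*(3*u*v + 6*v - 4)
F^* omega = (v*(3*u*v + 9*v - 4)) du + (u*(3*u*v + 6*v - 4)) dv.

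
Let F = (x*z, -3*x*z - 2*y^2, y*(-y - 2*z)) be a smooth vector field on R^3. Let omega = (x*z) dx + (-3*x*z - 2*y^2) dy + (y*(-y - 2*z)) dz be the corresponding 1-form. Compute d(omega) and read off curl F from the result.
d(omega) = (3*x - 2*y - 2*z) dy ∧ dz + (x) dz ∧ dx + (-3*z) dx ∧ dy; curl F = (3*x - 2*y - 2*z, x, -3*z)

d omega = sum_{i<j} (∂f_j/∂x_i - ∂f_i/∂x_j) dx_i ∧ dx_j. Under the identification (dy ∧ dz, dz ∧ dx, dx ∧ dy) ↔ (e_x, e_y, e_z), the coefficients are exactly the components of curl F. Compute:
  ∂R/∂y - ∂Q/∂z = (-2*y - 2*z) - (-3*x) = 3*x - 2*y - 2*z
  ∂P/∂z - ∂R/∂x = (x) - (0) = x
  ∂Q/∂x - ∂P/∂y = (-3*z) - (0) = -3*z.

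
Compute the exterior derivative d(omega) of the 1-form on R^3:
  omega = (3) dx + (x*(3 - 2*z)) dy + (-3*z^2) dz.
d(omega) = (3 - 2*z) dx ∧ dy + (2*x) dy ∧ dz

For a 1-form omega = sum_i f_i dx_i, the exterior derivative is
  d(omega) = sum_{i < j} (∂f_j/∂x_i - ∂f_i/∂x_j) dx_i ∧ dx_j.
  coefficient of dx ∧ dy: ∂f_2/∂x - ∂f_1/∂y = ∂(x*(3 - 2*z))/∂x - ∂(3)/∂y = 3 - 2*z
  coefficient of dy ∧ dz: ∂f_3/∂y - ∂f_2/∂z = ∂(-3*z^2)/∂y - ∂(x*(3 - 2*z))/∂z = 2*x
Assembling: d(omega) = (3 - 2*z) dx ∧ dy + (2*x) dy ∧ dz.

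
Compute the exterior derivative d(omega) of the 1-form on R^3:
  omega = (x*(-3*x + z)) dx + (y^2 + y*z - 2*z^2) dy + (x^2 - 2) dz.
d(omega) = (x) dx ∧ dz + (-y + 4*z) dy ∧ dz

For a 1-form omega = sum_i f_i dx_i, the exterior derivative is
  d(omega) = sum_{i < j} (∂f_j/∂x_i - ∂f_i/∂x_j) dx_i ∧ dx_j.
  coefficient of dx ∧ dz: ∂f_3/∂x - ∂f_1/∂z = ∂(x^2 - 2)/∂x - ∂(x*(-3*x + z))/∂z = x
  coefficient of dy ∧ dz: ∂f_3/∂y - ∂f_2/∂z = ∂(x^2 - 2)/∂y - ∂(y^2 + y*z - 2*z^2)/∂z = -y + 4*z
Assembling: d(omega) = (x) dx ∧ dz + (-y + 4*z) dy ∧ dz.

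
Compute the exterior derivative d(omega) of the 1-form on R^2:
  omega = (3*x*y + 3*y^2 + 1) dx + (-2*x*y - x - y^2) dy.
d(omega) = (-3*x - 8*y - 1) dx ∧ dy

For a 1-form omega = sum_i f_i dx_i, the exterior derivative is
  d(omega) = sum_{i < j} (∂f_j/∂x_i - ∂f_i/∂x_j) dx_i ∧ dx_j.
  coefficient of dx ∧ dy: ∂f_2/∂x - ∂f_1/∂y = ∂(-2*x*y - x - y^2)/∂x - ∂(3*x*y + 3*y^2 + 1)/∂y = -3*x - 8*y - 1
Assembling: d(omega) = (-3*x - 8*y - 1) dx ∧ dy.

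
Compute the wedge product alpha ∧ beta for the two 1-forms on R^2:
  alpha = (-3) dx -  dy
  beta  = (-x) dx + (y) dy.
alpha ∧ beta = (-x - 3*y) dx ∧ dy

Distribute the wedge, using dx_i ∧ dx_j = -dx_j ∧ dx_i and dx_i ∧ dx_i = 0. For each pair (i, j) with i < j, the coefficient of dx_i ∧ dx_j in alpha ∧ beta is (alpha_i * beta_j - alpha_j * beta_i). Collecting: alpha ∧ beta = (-x - 3*y) dx ∧ dy.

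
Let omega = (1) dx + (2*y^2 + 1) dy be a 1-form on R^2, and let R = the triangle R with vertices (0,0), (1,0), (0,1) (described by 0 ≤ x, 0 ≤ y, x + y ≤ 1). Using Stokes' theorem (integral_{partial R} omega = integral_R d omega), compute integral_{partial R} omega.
integral_(partial R) omega = 0

Stokes: integral_partial_R omega = integral_R d omega with d omega = (∂Q/∂x - ∂P/∂y) dx ∧ dy.
  ∂Q/∂x = 0
  ∂P/∂y = 0
  integrand = ∂Q/∂x - ∂P/∂y = 0.
Integrating over R: integral_0^1 integral_0^{1-x} (0) dy dx = 0.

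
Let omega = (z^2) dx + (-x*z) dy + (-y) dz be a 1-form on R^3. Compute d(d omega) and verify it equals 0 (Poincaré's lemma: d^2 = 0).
d(d omega) = 0

Step 1: d omega = sum_{i<j} (∂f_j/∂x_i - ∂f_i/∂x_j) dx_i ∧ dx_j:
  coeff of dx ∧ dy: -z
  coeff of dx ∧ dz: -2*z
  coeff of dy ∧ dz: x - 1
Step 2: Apply d again to each 2-form coefficient. The only possible 3-form in R^3 is dx ∧ dy ∧ dz, with coefficient
  ∂(coeff of dy∧dz)/∂x - ∂(coeff of dx∧dz)/∂y + ∂(coeff of dx∧dy)/∂z
  = ∂/∂x (x - 1) - ∂/∂y (-2*z) + ∂/∂z (-z).
Each of these terms simplifies to sums of mixed partials that cancel in pairs. The result is 0 (by equality of mixed partials for smooth functions — Schwarz / Clairaut).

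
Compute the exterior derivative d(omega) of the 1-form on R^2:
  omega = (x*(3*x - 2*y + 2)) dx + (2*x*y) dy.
d(omega) = (2*x + 2*y) dx ∧ dy

For a 1-form omega = sum_i f_i dx_i, the exterior derivative is
  d(omega) = sum_{i < j} (∂f_j/∂x_i - ∂f_i/∂x_j) dx_i ∧ dx_j.
  coefficient of dx ∧ dy: ∂f_2/∂x - ∂f_1/∂y = ∂(2*x*y)/∂x - ∂(x*(3*x - 2*y + 2))/∂y = 2*x + 2*y
Assembling: d(omega) = (2*x + 2*y) dx ∧ dy.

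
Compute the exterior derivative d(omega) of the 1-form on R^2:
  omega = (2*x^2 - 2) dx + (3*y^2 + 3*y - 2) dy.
d(omega) = 0

For a 1-form omega = sum_i f_i dx_i, the exterior derivative is
  d(omega) = sum_{i < j} (∂f_j/∂x_i - ∂f_i/∂x_j) dx_i ∧ dx_j.

Assembling: d(omega) = 0.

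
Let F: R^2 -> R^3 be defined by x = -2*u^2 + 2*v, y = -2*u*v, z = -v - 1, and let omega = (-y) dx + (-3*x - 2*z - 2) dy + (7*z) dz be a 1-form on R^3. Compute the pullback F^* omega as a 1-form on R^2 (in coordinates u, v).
F^* omega = (4*v*(-5*u^2 + 2*v)) du + (-12*u^3 + 12*u*v + 7*v + 7) dv

Using F^*(f dg) = (f ∘ F) d(g ∘ F), substitute each coordinate x_i by F_i(u, v) in f_i, and replace dx_i by d F_i = (∂F_i/∂u) du + (∂F_i/∂v) dv.
  For the x component: f_1(F) = 2*u*v; d F_1 = (-4*u) du + (2) dv
  For the y component: f_2(F) = 6*u^2 - 4*v; d F_2 = (-2*v) du + (-2*u) dv
  For the z component: f_3(F) = -7*v - 7; d F_3 = (0) du + (-1) dv
Combining and collecting du, dv coefficients:
  coeff of du: 4*v*(-5*u^2 + 2*v)
  coeff of dv: -12*u^3 + 12*u*v + 7*v + 7
F^* omega = (4*v*(-5*u^2 + 2*v)) du + (-12*u^3 + 12*u*v + 7*v + 7) dv.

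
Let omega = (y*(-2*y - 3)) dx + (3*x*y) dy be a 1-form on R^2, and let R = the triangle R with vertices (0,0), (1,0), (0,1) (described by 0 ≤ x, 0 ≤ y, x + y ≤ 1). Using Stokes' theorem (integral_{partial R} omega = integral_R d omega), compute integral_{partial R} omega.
integral_(partial R) omega = 8/3

Stokes: integral_partial_R omega = integral_R d omega with d omega = (∂Q/∂x - ∂P/∂y) dx ∧ dy.
  ∂Q/∂x = 3*y
  ∂P/∂y = -4*y - 3
  integrand = ∂Q/∂x - ∂P/∂y = 7*y + 3.
Integrating over R: integral_0^1 integral_0^{1-x} (7*y + 3) dy dx = 8/3.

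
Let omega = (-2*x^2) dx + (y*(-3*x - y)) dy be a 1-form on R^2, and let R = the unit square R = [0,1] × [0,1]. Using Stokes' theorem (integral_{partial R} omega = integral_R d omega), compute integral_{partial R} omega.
integral_(partial R) omega = -3/2

Stokes: integral_partial_R omega = integral_R d omega with d omega = (∂Q/∂x - ∂P/∂y) dx ∧ dy.
  ∂Q/∂x = -3*y
  ∂P/∂y = 0
  integrand = ∂Q/∂x - ∂P/∂y = -3*y.
Integrating over R: integral_0^1 integral_0^1 (-3*y) dx dy = -3/2.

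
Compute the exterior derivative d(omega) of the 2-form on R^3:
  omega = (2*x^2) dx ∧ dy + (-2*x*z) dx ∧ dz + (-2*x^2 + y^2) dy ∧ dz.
d(omega) = (-4*x) dx ∧ dy ∧ dz

For a 2-form omega = sum_{i<j} g_{ij} dx_i ∧ dx_j, the exterior derivative is
  d(omega) = sum_{i<j} d(g_{ij}) ∧ dx_i ∧ dx_j = sum_{i<j, k} (∂g_{ij}/∂x_k) dx_k ∧ dx_i ∧ dx_j.
Expand each term, using dx_k ∧ dx_i ∧ dx_j = sgn(permutation) dx_{(a)} ∧ dx_{(b)} ∧ dx_{(c)} with (a < b < c) sorted:
  d(-2*x^2 + y^2) includes (∂/∂x)(-2*x^2 + y^2) dx = (-4*x) dx, which multiplied by dy ∧ dz gives (-4*x) dx ∧ dy ∧ dz
Collecting like 3-forms: d(omega) = (-4*x) dx ∧ dy ∧ dz.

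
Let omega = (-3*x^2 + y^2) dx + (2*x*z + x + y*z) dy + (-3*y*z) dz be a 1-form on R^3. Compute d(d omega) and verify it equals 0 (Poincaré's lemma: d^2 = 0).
d(d omega) = 0

Step 1: d omega = sum_{i<j} (∂f_j/∂x_i - ∂f_i/∂x_j) dx_i ∧ dx_j:
  coeff of dx ∧ dy: -2*y + 2*z + 1
  coeff of dx ∧ dz: 0
  coeff of dy ∧ dz: -2*x - y - 3*z
Step 2: Apply d again to each 2-form coefficient. The only possible 3-form in R^3 is dx ∧ dy ∧ dz, with coefficient
  ∂(coeff of dy∧dz)/∂x - ∂(coeff of dx∧dz)/∂y + ∂(coeff of dx∧dy)/∂z
  = ∂/∂x (-2*x - y - 3*z) - ∂/∂y (0) + ∂/∂z (-2*y + 2*z + 1).
Each of these terms simplifies to sums of mixed partials that cancel in pairs. The result is 0 (by equality of mixed partials for smooth functions — Schwarz / Clairaut).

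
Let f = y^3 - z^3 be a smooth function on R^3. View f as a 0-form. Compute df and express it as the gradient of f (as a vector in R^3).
df = (0) dx + (3*y^2) dy + (-3*z^2) dz; grad f = (0, 3*y^2, -3*z^2)

For a 0-form f, d f = (∂f/∂x) dx + (∂f/∂y) dy + (∂f/∂z) dz. The components of the vector representation are exactly the entries of grad f in Cartesian coordinates:
  ∂f/∂x = 0
  ∂f/∂y = 3*y^2
  ∂f/∂z = -3*z^2.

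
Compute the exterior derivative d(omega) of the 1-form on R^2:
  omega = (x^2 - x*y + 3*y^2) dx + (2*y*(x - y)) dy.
d(omega) = (x - 4*y) dx ∧ dy

For a 1-form omega = sum_i f_i dx_i, the exterior derivative is
  d(omega) = sum_{i < j} (∂f_j/∂x_i - ∂f_i/∂x_j) dx_i ∧ dx_j.
  coefficient of dx ∧ dy: ∂f_2/∂x - ∂f_1/∂y = ∂(2*y*(x - y))/∂x - ∂(x^2 - x*y + 3*y^2)/∂y = x - 4*y
Assembling: d(omega) = (x - 4*y) dx ∧ dy.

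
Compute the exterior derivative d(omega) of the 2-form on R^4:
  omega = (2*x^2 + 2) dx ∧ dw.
d(omega) = 0

For a 2-form omega = sum_{i<j} g_{ij} dx_i ∧ dx_j, the exterior derivative is
  d(omega) = sum_{i<j} d(g_{ij}) ∧ dx_i ∧ dx_j = sum_{i<j, k} (∂g_{ij}/∂x_k) dx_k ∧ dx_i ∧ dx_j.
Expand each term, using dx_k ∧ dx_i ∧ dx_j = sgn(permutation) dx_{(a)} ∧ dx_{(b)} ∧ dx_{(c)} with (a < b < c) sorted:

Collecting like 3-forms: d(omega) = 0.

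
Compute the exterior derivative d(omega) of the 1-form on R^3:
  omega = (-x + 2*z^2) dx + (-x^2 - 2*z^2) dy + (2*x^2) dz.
d(omega) = (-2*x) dx ∧ dy + (4*x - 4*z) dx ∧ dz + (4*z) dy ∧ dz

For a 1-form omega = sum_i f_i dx_i, the exterior derivative is
  d(omega) = sum_{i < j} (∂f_j/∂x_i - ∂f_i/∂x_j) dx_i ∧ dx_j.
  coefficient of dx ∧ dy: ∂f_2/∂x - ∂f_1/∂y = ∂(-x^2 - 2*z^2)/∂x - ∂(-x + 2*z^2)/∂y = -2*x
  coefficient of dx ∧ dz: ∂f_3/∂x - ∂f_1/∂z = ∂(2*x^2)/∂x - ∂(-x + 2*z^2)/∂z = 4*x - 4*z
  coefficient of dy ∧ dz: ∂f_3/∂y - ∂f_2/∂z = ∂(2*x^2)/∂y - ∂(-x^2 - 2*z^2)/∂z = 4*z
Assembling: d(omega) = (-2*x) dx ∧ dy + (4*x - 4*z) dx ∧ dz + (4*z) dy ∧ dz.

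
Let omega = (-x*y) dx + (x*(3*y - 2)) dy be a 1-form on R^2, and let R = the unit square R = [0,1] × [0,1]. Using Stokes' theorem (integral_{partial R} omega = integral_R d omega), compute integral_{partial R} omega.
integral_(partial R) omega = 0

Stokes: integral_partial_R omega = integral_R d omega with d omega = (∂Q/∂x - ∂P/∂y) dx ∧ dy.
  ∂Q/∂x = 3*y - 2
  ∂P/∂y = -x
  integrand = ∂Q/∂x - ∂P/∂y = x + 3*y - 2.
Integrating over R: integral_0^1 integral_0^1 (x + 3*y - 2) dx dy = 0.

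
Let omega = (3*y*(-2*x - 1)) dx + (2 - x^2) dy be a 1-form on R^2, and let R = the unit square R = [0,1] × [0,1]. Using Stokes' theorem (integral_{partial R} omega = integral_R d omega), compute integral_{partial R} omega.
integral_(partial R) omega = 5

Stokes: integral_partial_R omega = integral_R d omega with d omega = (∂Q/∂x - ∂P/∂y) dx ∧ dy.
  ∂Q/∂x = -2*x
  ∂P/∂y = -6*x - 3
  integrand = ∂Q/∂x - ∂P/∂y = 4*x + 3.
Integrating over R: integral_0^1 integral_0^1 (4*x + 3) dx dy = 5.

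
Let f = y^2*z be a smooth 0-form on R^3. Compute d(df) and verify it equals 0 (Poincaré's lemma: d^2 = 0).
d(df) = 0

Step 1: df = sum_i (∂f/∂x_i) dx_i = (0) dx + (2*y*z) dy + (y^2) dz.
Step 2: Apply d again. Using the 1-form formula, the coefficient of dx ∧ dy in d(df) is ∂^2 f/∂x ∂y - ∂^2 f/∂y ∂x = (0) - (0) = 0 (equality of mixed partials for smooth f).
Similarly for dx ∧ dz and dy ∧ dz — all coefficients vanish. So d(df) = 0.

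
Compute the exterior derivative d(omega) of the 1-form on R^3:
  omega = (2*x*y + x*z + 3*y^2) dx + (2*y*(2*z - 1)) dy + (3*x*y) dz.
d(omega) = (-2*x - 6*y) dx ∧ dy + (-x + 3*y) dx ∧ dz + (3*x - 4*y) dy ∧ dz

For a 1-form omega = sum_i f_i dx_i, the exterior derivative is
  d(omega) = sum_{i < j} (∂f_j/∂x_i - ∂f_i/∂x_j) dx_i ∧ dx_j.
  coefficient of dx ∧ dy: ∂f_2/∂x - ∂f_1/∂y = ∂(2*y*(2*z - 1))/∂x - ∂(2*x*y + x*z + 3*y^2)/∂y = -2*x - 6*y
  coefficient of dx ∧ dz: ∂f_3/∂x - ∂f_1/∂z = ∂(3*x*y)/∂x - ∂(2*x*y + x*z + 3*y^2)/∂z = -x + 3*y
  coefficient of dy ∧ dz: ∂f_3/∂y - ∂f_2/∂z = ∂(3*x*y)/∂y - ∂(2*y*(2*z - 1))/∂z = 3*x - 4*y
Assembling: d(omega) = (-2*x - 6*y) dx ∧ dy + (-x + 3*y) dx ∧ dz + (3*x - 4*y) dy ∧ dz.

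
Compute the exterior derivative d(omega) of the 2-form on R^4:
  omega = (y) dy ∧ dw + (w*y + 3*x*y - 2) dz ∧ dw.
d(omega) = (3*y) dx ∧ dz ∧ dw + (w + 3*x) dy ∧ dz ∧ dw

For a 2-form omega = sum_{i<j} g_{ij} dx_i ∧ dx_j, the exterior derivative is
  d(omega) = sum_{i<j} d(g_{ij}) ∧ dx_i ∧ dx_j = sum_{i<j, k} (∂g_{ij}/∂x_k) dx_k ∧ dx_i ∧ dx_j.
Expand each term, using dx_k ∧ dx_i ∧ dx_j = sgn(permutation) dx_{(a)} ∧ dx_{(b)} ∧ dx_{(c)} with (a < b < c) sorted:
  d(w*y + 3*x*y - 2) includes (∂/∂x)(w*y + 3*x*y - 2) dx = (3*y) dx, which multiplied by dz ∧ dw gives (3*y) dx ∧ dz ∧ dw
  d(w*y + 3*x*y - 2) includes (∂/∂y)(w*y + 3*x*y - 2) dy = (w + 3*x) dy, which multiplied by dz ∧ dw gives (w + 3*x) dy ∧ dz ∧ dw
Collecting like 3-forms: d(omega) = (3*y) dx ∧ dz ∧ dw + (w + 3*x) dy ∧ dz ∧ dw.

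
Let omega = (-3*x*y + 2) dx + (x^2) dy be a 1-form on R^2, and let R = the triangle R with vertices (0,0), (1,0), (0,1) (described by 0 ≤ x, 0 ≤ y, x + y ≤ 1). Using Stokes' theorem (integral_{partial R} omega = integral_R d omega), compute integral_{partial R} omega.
integral_(partial R) omega = 5/6

Stokes: integral_partial_R omega = integral_R d omega with d omega = (∂Q/∂x - ∂P/∂y) dx ∧ dy.
  ∂Q/∂x = 2*x
  ∂P/∂y = -3*x
  integrand = ∂Q/∂x - ∂P/∂y = 5*x.
Integrating over R: integral_0^1 integral_0^{1-x} (5*x) dy dx = 5/6.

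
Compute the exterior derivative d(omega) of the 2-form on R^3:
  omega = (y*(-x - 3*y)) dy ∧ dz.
d(omega) = (-y) dx ∧ dy ∧ dz

For a 2-form omega = sum_{i<j} g_{ij} dx_i ∧ dx_j, the exterior derivative is
  d(omega) = sum_{i<j} d(g_{ij}) ∧ dx_i ∧ dx_j = sum_{i<j, k} (∂g_{ij}/∂x_k) dx_k ∧ dx_i ∧ dx_j.
Expand each term, using dx_k ∧ dx_i ∧ dx_j = sgn(permutation) dx_{(a)} ∧ dx_{(b)} ∧ dx_{(c)} with (a < b < c) sorted:
  d(y*(-x - 3*y)) includes (∂/∂x)(y*(-x - 3*y)) dx = (-y) dx, which multiplied by dy ∧ dz gives (-y) dx ∧ dy ∧ dz
Collecting like 3-forms: d(omega) = (-y) dx ∧ dy ∧ dz.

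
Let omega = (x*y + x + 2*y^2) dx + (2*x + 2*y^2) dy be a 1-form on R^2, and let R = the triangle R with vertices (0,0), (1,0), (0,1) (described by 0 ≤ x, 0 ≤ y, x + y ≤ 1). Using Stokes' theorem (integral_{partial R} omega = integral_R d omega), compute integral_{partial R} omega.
integral_(partial R) omega = 1/6

Stokes: integral_partial_R omega = integral_R d omega with d omega = (∂Q/∂x - ∂P/∂y) dx ∧ dy.
  ∂Q/∂x = 2
  ∂P/∂y = x + 4*y
  integrand = ∂Q/∂x - ∂P/∂y = -x - 4*y + 2.
Integrating over R: integral_0^1 integral_0^{1-x} (-x - 4*y + 2) dy dx = 1/6.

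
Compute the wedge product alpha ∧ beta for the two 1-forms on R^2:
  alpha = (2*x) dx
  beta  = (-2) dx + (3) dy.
alpha ∧ beta = (6*x) dx ∧ dy

Distribute the wedge, using dx_i ∧ dx_j = -dx_j ∧ dx_i and dx_i ∧ dx_i = 0. For each pair (i, j) with i < j, the coefficient of dx_i ∧ dx_j in alpha ∧ beta is (alpha_i * beta_j - alpha_j * beta_i). Collecting: alpha ∧ beta = (6*x) dx ∧ dy.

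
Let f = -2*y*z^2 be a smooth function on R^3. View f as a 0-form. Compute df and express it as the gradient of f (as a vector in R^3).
df = (0) dx + (-2*z^2) dy + (-4*y*z) dz; grad f = (0, -2*z^2, -4*y*z)

For a 0-form f, d f = (∂f/∂x) dx + (∂f/∂y) dy + (∂f/∂z) dz. The components of the vector representation are exactly the entries of grad f in Cartesian coordinates:
  ∂f/∂x = 0
  ∂f/∂y = -2*z^2
  ∂f/∂z = -4*y*z.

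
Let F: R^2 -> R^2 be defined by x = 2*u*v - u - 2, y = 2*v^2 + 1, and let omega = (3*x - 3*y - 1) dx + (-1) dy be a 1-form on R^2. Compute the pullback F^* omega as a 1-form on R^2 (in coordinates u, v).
F^* omega = (12*u*v^2 - 12*u*v + 3*u - 12*v^3 + 6*v^2 - 20*v + 10) du + (12*u^2*v - 6*u^2 - 12*u*v^2 - 20*u - 4*v) dv

Using F^*(f dg) = (f ∘ F) d(g ∘ F), substitute each coordinate x_i by F_i(u, v) in f_i, and replace dx_i by d F_i = (∂F_i/∂u) du + (∂F_i/∂v) dv.
  For the x component: f_1(F) = 6*u*v - 3*u - 6*v^2 - 10; d F_1 = (2*v - 1) du + (2*u) dv
  For the y component: f_2(F) = -1; d F_2 = (0) du + (4*v) dv
Combining and collecting du, dv coefficients:
  coeff of du: 12*u*v^2 - 12*u*v + 3*u - 12*v^3 + 6*v^2 - 20*v + 10
  coeff of dv: 12*u^2*v - 6*u^2 - 12*u*v^2 - 20*u - 4*v
F^* omega = (12*u*v^2 - 12*u*v + 3*u - 12*v^3 + 6*v^2 - 20*v + 10) du + (12*u^2*v - 6*u^2 - 12*u*v^2 - 20*u - 4*v) dv.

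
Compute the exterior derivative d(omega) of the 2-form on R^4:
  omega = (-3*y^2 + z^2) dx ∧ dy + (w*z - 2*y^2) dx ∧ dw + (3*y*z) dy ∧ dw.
d(omega) = (2*z) dx ∧ dy ∧ dz + (4*y) dx ∧ dy ∧ dw + (-w) dx ∧ dz ∧ dw + (-3*y) dy ∧ dz ∧ dw

For a 2-form omega = sum_{i<j} g_{ij} dx_i ∧ dx_j, the exterior derivative is
  d(omega) = sum_{i<j} d(g_{ij}) ∧ dx_i ∧ dx_j = sum_{i<j, k} (∂g_{ij}/∂x_k) dx_k ∧ dx_i ∧ dx_j.
Expand each term, using dx_k ∧ dx_i ∧ dx_j = sgn(permutation) dx_{(a)} ∧ dx_{(b)} ∧ dx_{(c)} with (a < b < c) sorted:
  d(-3*y^2 + z^2) includes (∂/∂z)(-3*y^2 + z^2) dz = (2*z) dz, which multiplied by dx ∧ dy gives (2*z) dx ∧ dy ∧ dz
  d(w*z - 2*y^2) includes (∂/∂y)(w*z - 2*y^2) dy = (-4*y) dy, which multiplied by dx ∧ dw gives (4*y) dx ∧ dy ∧ dw
  d(w*z - 2*y^2) includes (∂/∂z)(w*z - 2*y^2) dz = (w) dz, which multiplied by dx ∧ dw gives (-w) dx ∧ dz ∧ dw
  d(3*y*z) includes (∂/∂z)(3*y*z) dz = (3*y) dz, which multiplied by dy ∧ dw gives (-3*y) dy ∧ dz ∧ dw
Collecting like 3-forms: d(omega) = (2*z) dx ∧ dy ∧ dz + (4*y) dx ∧ dy ∧ dw + (-w) dx ∧ dz ∧ dw + (-3*y) dy ∧ dz ∧ dw.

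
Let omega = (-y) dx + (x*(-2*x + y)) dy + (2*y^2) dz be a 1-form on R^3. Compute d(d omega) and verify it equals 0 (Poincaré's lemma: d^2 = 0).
d(d omega) = 0

Step 1: d omega = sum_{i<j} (∂f_j/∂x_i - ∂f_i/∂x_j) dx_i ∧ dx_j:
  coeff of dx ∧ dy: -4*x + y + 1
  coeff of dx ∧ dz: 0
  coeff of dy ∧ dz: 4*y
Step 2: Apply d again to each 2-form coefficient. The only possible 3-form in R^3 is dx ∧ dy ∧ dz, with coefficient
  ∂(coeff of dy∧dz)/∂x - ∂(coeff of dx∧dz)/∂y + ∂(coeff of dx∧dy)/∂z
  = ∂/∂x (4*y) - ∂/∂y (0) + ∂/∂z (-4*x + y + 1).
Each of these terms simplifies to sums of mixed partials that cancel in pairs. The result is 0 (by equality of mixed partials for smooth functions — Schwarz / Clairaut).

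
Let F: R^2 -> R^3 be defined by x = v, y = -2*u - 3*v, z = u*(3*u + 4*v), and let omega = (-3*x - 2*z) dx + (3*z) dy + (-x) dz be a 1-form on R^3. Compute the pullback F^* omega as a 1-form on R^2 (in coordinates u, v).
F^* omega = (-18*u^2 - 30*u*v - 4*v^2) du + (-33*u^2 - 48*u*v - 3*v) dv

Using F^*(f dg) = (f ∘ F) d(g ∘ F), substitute each coordinate x_i by F_i(u, v) in f_i, and replace dx_i by d F_i = (∂F_i/∂u) du + (∂F_i/∂v) dv.
  For the x component: f_1(F) = -6*u^2 - 8*u*v - 3*v; d F_1 = (0) du + (1) dv
  For the y component: f_2(F) = 3*u*(3*u + 4*v); d F_2 = (-2) du + (-3) dv
  For the z component: f_3(F) = -v; d F_3 = (6*u + 4*v) du + (4*u) dv
Combining and collecting du, dv coefficients:
  coeff of du: -18*u^2 - 30*u*v - 4*v^2
  coeff of dv: -33*u^2 - 48*u*v - 3*v
F^* omega = (-18*u^2 - 30*u*v - 4*v^2) du + (-33*u^2 - 48*u*v - 3*v) dv.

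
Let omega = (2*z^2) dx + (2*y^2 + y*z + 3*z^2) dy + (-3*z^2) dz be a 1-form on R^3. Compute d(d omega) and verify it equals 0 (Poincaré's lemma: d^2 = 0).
d(d omega) = 0

Step 1: d omega = sum_{i<j} (∂f_j/∂x_i - ∂f_i/∂x_j) dx_i ∧ dx_j:
  coeff of dx ∧ dy: 0
  coeff of dx ∧ dz: -4*z
  coeff of dy ∧ dz: -y - 6*z
Step 2: Apply d again to each 2-form coefficient. The only possible 3-form in R^3 is dx ∧ dy ∧ dz, with coefficient
  ∂(coeff of dy∧dz)/∂x - ∂(coeff of dx∧dz)/∂y + ∂(coeff of dx∧dy)/∂z
  = ∂/∂x (-y - 6*z) - ∂/∂y (-4*z) + ∂/∂z (0).
Each of these terms simplifies to sums of mixed partials that cancel in pairs. The result is 0 (by equality of mixed partials for smooth functions — Schwarz / Clairaut).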